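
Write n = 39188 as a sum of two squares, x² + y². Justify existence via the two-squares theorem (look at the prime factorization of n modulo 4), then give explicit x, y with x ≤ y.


Step 1: Factor n = 39188 = 2^2 · 97 · 101.
Step 2: Check the mod-4 condition on each prime factor: 2 = 2 (special); 97 ≡ 1 (mod 4), exponent 1; 101 ≡ 1 (mod 4), exponent 1.
All primes ≡ 3 (mod 4) appear to even exponent (or don't appear), so by the two-squares theorem n IS expressible as a sum of two squares.
Step 3: Build a representation. Group n = k² · m with k = 2 and m = 97 · 101 = 9797 (a product of primes ≡ 1 (mod 4)); a representation of m scales to one of n via (k·x)² + (k·y)² = k²(x² + y²). Each prime p ≡ 1 (mod 4) is itself a sum of two squares; find a² by testing p − a² for a perfect square:
  97: 97 − 1² = 96, 97 − 2² = 93, 97 − 3² = 88, 97 − 4² = 81 = 9² ⇒ 97 = 4² + 9².
  101: 101 − 1² = 100 = 10² ⇒ 101 = 1² + 10².
  Combine using the Brahmagupta–Fibonacci identity (a² + b²)(c² + d²) = (ac − bd)² + (ad + bc)² = (ac + bd)² + (ad − bc)²:
  97 · 101 = 9797: from (4² + 9²)(1² + 10²), take (4·1 − 9·10, 4·10 + 9·1) = (4 − 90, 40 + 9) = (-86, 49); dropping signs (only squares matter) gives (86, 49); check 86² + 49² = 7396 + 2401 = 9797 ✓.
  Scale by k = 2: (2·86, 2·49) = (172, 98).
Step 4: Order so x ≤ y and verify: 98² + 172² = 9604 + 29584 = 39188 = n. ✓

n = 39188 = 98² + 172² (one valid representation with x ≤ y).


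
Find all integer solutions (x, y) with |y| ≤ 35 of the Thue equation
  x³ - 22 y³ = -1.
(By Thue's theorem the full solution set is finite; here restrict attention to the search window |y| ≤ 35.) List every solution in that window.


The equation is x³ - 22y³ = -1. For fixed y, x³ = 22·y³ − 1, so a solution requires the RHS to be a perfect cube.
Strategy: iterate y from -35 to 35, compute RHS = 22·y³ − 1, and check whether it is a (positive or negative) perfect cube.
Check small values of y:
  y = 0: RHS = -1 = (-1)³ ⇒ x = -1 works.
  y = 1: RHS = 21 is not a perfect cube.
  y = -1: RHS = -23 is not a perfect cube.
  y = 2: RHS = 175 is not a perfect cube.
  y = -2: RHS = -177 is not a perfect cube.
  y = 3: RHS = 593 is not a perfect cube.
  y = -3: RHS = -595 is not a perfect cube.
Continuing the search up to |y| = 35 finds no further solutions beyond those listed.
Collected solutions: (-1, 0).

Solutions (with |y| ≤ 35): (-1, 0).


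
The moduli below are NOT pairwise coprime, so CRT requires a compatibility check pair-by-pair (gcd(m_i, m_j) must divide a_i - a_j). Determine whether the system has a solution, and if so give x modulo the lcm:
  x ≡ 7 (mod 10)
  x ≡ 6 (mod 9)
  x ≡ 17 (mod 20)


Moduli 10, 9, 20 are not pairwise coprime, so CRT works modulo lcm(m_i) when all pairwise compatibility conditions hold.
Pairwise compatibility: gcd(m_i, m_j) must divide a_i - a_j for every pair.
Merge one congruence at a time:
  Start: x ≡ 7 (mod 10).
  Combine with x ≡ 6 (mod 9): gcd(10, 9) = 1; 6 - 7 = -1, which IS divisible by 1, so compatible.
    Write x = 7 + 10·t and substitute into x ≡ 6 (mod 9): 10·t ≡ 6 − 7 = -1 (mod 9).
    Reduce coefficients mod 9: 1·t ≡ 8 (mod 9).
    So t ≡ 8 (mod 9).
    Then x = 7 + 10·8 = 87, valid modulo lcm(10, 9) = 90: x ≡ 87 (mod 90).
  Combine with x ≡ 17 (mod 20): gcd(90, 20) = 10; 17 - 87 = -70, which IS divisible by 10, so compatible.
    Write x = 87 + 90·t and substitute into x ≡ 17 (mod 20): 90·t ≡ 17 − 87 = -70 (mod 20).
    Divide the congruence (and modulus) by g = 10: 9·t ≡ -7 (mod 2).
    Reduce coefficients mod 2: 1·t ≡ 1 (mod 2).
    So t ≡ 1 (mod 2).
    Then x = 87 + 90·1 = 177, valid modulo lcm(90, 20) = 180: x ≡ 177 (mod 180).
Verify: 177 mod 10 = 7, 177 mod 9 = 6, 177 mod 20 = 17.

x ≡ 177 (mod 180).


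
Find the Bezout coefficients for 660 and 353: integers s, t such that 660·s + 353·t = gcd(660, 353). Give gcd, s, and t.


Euclidean algorithm on (660, 353) — divide until remainder is 0:
  660 = 1 · 353 + 307
  353 = 1 · 307 + 46
  307 = 6 · 46 + 31
  46 = 1 · 31 + 15
  31 = 2 · 15 + 1
  15 = 15 · 1 + 0
gcd(660, 353) = 1.
Track Bezout coefficients alongside the remainders: start with r₀ = 660 = a·1 + b·0 (s = 1, t = 0) and r₁ = 353 = a·0 + b·1 (s = 0, t = 1); each new remainder r_{k+1} = r_{k-1} − q_k·r_k inherits s_{k+1} = s_{k-1} − q_k·s_k, t_{k+1} = t_{k-1} − q_k·t_k, so r_k = a·s_k + b·t_k at every step:
  q = 1: r = 307, s = 1 − 1·0 = 1, t = 0 − 1·1 = -1  (check: 660·1 + 353·(-1) = 307)
  q = 1: r = 46, s = 0 − 1·1 = -1, t = 1 − 1·(-1) = 2  (check: 660·(-1) + 353·2 = 46)
  q = 6: r = 31, s = 1 − 6·(-1) = 7, t = -1 − 6·2 = -13  (check: 660·7 + 353·(-13) = 31)
  q = 1: r = 15, s = -1 − 1·7 = -8, t = 2 − 1·(-13) = 15  (check: 660·(-8) + 353·15 = 15)
  q = 2: r = 1, s = 7 − 2·(-8) = 23, t = -13 − 2·15 = -43  (check: 660·23 + 353·(-43) = 1)
The row with r = 1 (the gcd) gives the Bezout coefficients s = 23, t = -43.
Result: 660 · (23) + 353 · (-43) = 1.

gcd(660, 353) = 1; s = 23, t = -43 (check: 660·23 + 353·(-43) = 1).


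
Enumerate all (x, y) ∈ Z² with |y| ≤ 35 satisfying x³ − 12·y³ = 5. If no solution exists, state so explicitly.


The equation is x³ - 12y³ = 5. For fixed y, x³ = 12·y³ + 5, so a solution requires the RHS to be a perfect cube.
Strategy: iterate y from -35 to 35, compute RHS = 12·y³ + 5, and check whether it is a (positive or negative) perfect cube.
Check small values of y:
  y = 0: RHS = 5 is not a perfect cube.
  y = 1: RHS = 17 is not a perfect cube.
  y = -1: RHS = -7 is not a perfect cube.
  y = 2: RHS = 101 is not a perfect cube.
  y = -2: RHS = -91 is not a perfect cube.
  y = 3: RHS = 329 is not a perfect cube.
  y = -3: RHS = -319 is not a perfect cube.
Continuing the search up to |y| = 35 finds no solutions either.
No (x, y) in the scanned range satisfies the equation.

No integer solutions with |y| ≤ 35.


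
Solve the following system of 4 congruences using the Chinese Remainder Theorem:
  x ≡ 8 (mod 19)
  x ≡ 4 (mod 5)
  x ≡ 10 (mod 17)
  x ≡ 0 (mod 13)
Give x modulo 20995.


Product of moduli M = 19 · 5 · 17 · 13 = 20995.
Merge one congruence at a time:
  Start: x ≡ 8 (mod 19).
  Combine with x ≡ 4 (mod 5); new modulus lcm = 95.
    Write x = 8 + 19·t and substitute into x ≡ 4 (mod 5): 19·t ≡ 4 − 8 = -4 (mod 5).
    Reduce coefficients mod 5: 4·t ≡ 1 (mod 5).
    The inverse of 4 mod 5 is 4 (since 4·4 = 16 = 3·5 + 1), so t ≡ 4·1 = 4 ≡ 4 (mod 5).
    Then x = 8 + 19·4 = 84, valid modulo lcm(19, 5) = 95: x ≡ 84 (mod 95).
  Combine with x ≡ 10 (mod 17); new modulus lcm = 1615.
    Write x = 84 + 95·t and substitute into x ≡ 10 (mod 17): 95·t ≡ 10 − 84 = -74 (mod 17).
    Reduce coefficients mod 17: 10·t ≡ 11 (mod 17).
    The inverse of 10 mod 17 is 12 (since 10·12 = 120 = 7·17 + 1), so t ≡ 12·11 = 132 ≡ 13 (mod 17).
    Then x = 84 + 95·13 = 1319, valid modulo lcm(95, 17) = 1615: x ≡ 1319 (mod 1615).
  Combine with x ≡ 0 (mod 13); new modulus lcm = 20995.
    Write x = 1319 + 1615·t and substitute into x ≡ 0 (mod 13): 1615·t ≡ 0 − 1319 = -1319 (mod 13).
    Reduce coefficients mod 13: 3·t ≡ 7 (mod 13).
    The inverse of 3 mod 13 is 9 (since 3·9 = 27 = 2·13 + 1), so t ≡ 9·7 = 63 ≡ 11 (mod 13).
    Then x = 1319 + 1615·11 = 19084, valid modulo lcm(1615, 13) = 20995: x ≡ 19084 (mod 20995).
Verify against each original: 19084 mod 19 = 8, 19084 mod 5 = 4, 19084 mod 17 = 10, 19084 mod 13 = 0.

x ≡ 19084 (mod 20995).


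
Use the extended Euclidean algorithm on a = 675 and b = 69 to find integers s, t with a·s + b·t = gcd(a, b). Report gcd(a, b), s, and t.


Euclidean algorithm on (675, 69) — divide until remainder is 0:
  675 = 9 · 69 + 54
  69 = 1 · 54 + 15
  54 = 3 · 15 + 9
  15 = 1 · 9 + 6
  9 = 1 · 6 + 3
  6 = 2 · 3 + 0
gcd(675, 69) = 3.
Track Bezout coefficients alongside the remainders: start with r₀ = 675 = a·1 + b·0 (s = 1, t = 0) and r₁ = 69 = a·0 + b·1 (s = 0, t = 1); each new remainder r_{k+1} = r_{k-1} − q_k·r_k inherits s_{k+1} = s_{k-1} − q_k·s_k, t_{k+1} = t_{k-1} − q_k·t_k, so r_k = a·s_k + b·t_k at every step:
  q = 9: r = 54, s = 1 − 9·0 = 1, t = 0 − 9·1 = -9  (check: 675·1 + 69·(-9) = 54)
  q = 1: r = 15, s = 0 − 1·1 = -1, t = 1 − 1·(-9) = 10  (check: 675·(-1) + 69·10 = 15)
  q = 3: r = 9, s = 1 − 3·(-1) = 4, t = -9 − 3·10 = -39  (check: 675·4 + 69·(-39) = 9)
  q = 1: r = 6, s = -1 − 1·4 = -5, t = 10 − 1·(-39) = 49  (check: 675·(-5) + 69·49 = 6)
  q = 1: r = 3, s = 4 − 1·(-5) = 9, t = -39 − 1·49 = -88  (check: 675·9 + 69·(-88) = 3)
The row with r = 3 (the gcd) gives the Bezout coefficients s = 9, t = -88.
Result: 675 · (9) + 69 · (-88) = 3.

gcd(675, 69) = 3; s = 9, t = -88 (check: 675·9 + 69·(-88) = 3).


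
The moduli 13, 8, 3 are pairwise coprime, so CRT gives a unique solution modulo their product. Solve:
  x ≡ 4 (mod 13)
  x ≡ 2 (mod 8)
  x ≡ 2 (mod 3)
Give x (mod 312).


Moduli 13, 8, 3 are pairwise coprime; by CRT there is a unique solution modulo M = 13 · 8 · 3 = 312.
Solve pairwise, accumulating the modulus:
  Start with x ≡ 4 (mod 13).
  Combine with x ≡ 2 (mod 8): since gcd(13, 8) = 1, we get a unique residue mod 104.
    Write x = 4 + 13·t and substitute into x ≡ 2 (mod 8): 13·t ≡ 2 − 4 = -2 (mod 8).
    Reduce coefficients mod 8: 5·t ≡ 6 (mod 8).
    The inverse of 5 mod 8 is 5 (since 5·5 = 25 = 3·8 + 1), so t ≡ 5·6 = 30 ≡ 6 (mod 8).
    Then x = 4 + 13·6 = 82, valid modulo lcm(13, 8) = 104: x ≡ 82 (mod 104).
  Combine with x ≡ 2 (mod 3): since gcd(104, 3) = 1, we get a unique residue mod 312.
    Write x = 82 + 104·t and substitute into x ≡ 2 (mod 3): 104·t ≡ 2 − 82 = -80 (mod 3).
    Reduce coefficients mod 3: 2·t ≡ 1 (mod 3).
    The inverse of 2 mod 3 is 2 (since 2·2 = 4 = 1·3 + 1), so t ≡ 2·1 = 2 ≡ 2 (mod 3).
    Then x = 82 + 104·2 = 290, valid modulo lcm(104, 3) = 312: x ≡ 290 (mod 312).
Verify: 290 mod 13 = 4 ✓, 290 mod 8 = 2 ✓, 290 mod 3 = 2 ✓.

x ≡ 290 (mod 312).


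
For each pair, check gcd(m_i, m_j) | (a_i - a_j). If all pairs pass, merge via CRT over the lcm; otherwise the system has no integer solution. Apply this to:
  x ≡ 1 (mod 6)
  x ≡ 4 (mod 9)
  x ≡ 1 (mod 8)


Moduli 6, 9, 8 are not pairwise coprime, so CRT works modulo lcm(m_i) when all pairwise compatibility conditions hold.
Pairwise compatibility: gcd(m_i, m_j) must divide a_i - a_j for every pair.
Merge one congruence at a time:
  Start: x ≡ 1 (mod 6).
  Combine with x ≡ 4 (mod 9): gcd(6, 9) = 3; 4 - 1 = 3, which IS divisible by 3, so compatible.
    Write x = 1 + 6·t and substitute into x ≡ 4 (mod 9): 6·t ≡ 4 − 1 = 3 (mod 9).
    Divide the congruence (and modulus) by g = 3: 2·t ≡ 1 (mod 3).
    The inverse of 2 mod 3 is 2 (since 2·2 = 4 = 1·3 + 1), so t ≡ 2·1 = 2 ≡ 2 (mod 3).
    Then x = 1 + 6·2 = 13, valid modulo lcm(6, 9) = 18: x ≡ 13 (mod 18).
  Combine with x ≡ 1 (mod 8): gcd(18, 8) = 2; 1 - 13 = -12, which IS divisible by 2, so compatible.
    Write x = 13 + 18·t and substitute into x ≡ 1 (mod 8): 18·t ≡ 1 − 13 = -12 (mod 8).
    Divide the congruence (and modulus) by g = 2: 9·t ≡ -6 (mod 4).
    Reduce coefficients mod 4: 1·t ≡ 2 (mod 4).
    So t ≡ 2 (mod 4).
    Then x = 13 + 18·2 = 49, valid modulo lcm(18, 8) = 72: x ≡ 49 (mod 72).
Verify: 49 mod 6 = 1, 49 mod 9 = 4, 49 mod 8 = 1.

x ≡ 49 (mod 72).


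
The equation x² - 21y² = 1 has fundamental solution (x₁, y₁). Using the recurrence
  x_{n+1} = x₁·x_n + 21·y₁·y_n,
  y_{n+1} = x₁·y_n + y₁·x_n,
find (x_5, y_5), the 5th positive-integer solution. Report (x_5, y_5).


Step 1: Find the fundamental solution (x₁, y₁) of x² - 21y² = 1.
  Expand √21 as a continued fraction. a₀ = ⌊√21⌋ = 4; iterate m_{k+1} = d_k·a_k − m_k, d_{k+1} = (21 − m_{k+1}²)/d_k, a_{k+1} = ⌊(a₀ + m_{k+1})/d_{k+1}⌋ (starting m₀ = 0, d₀ = 1), with convergents p_k = a_k·p_{k-1} + p_{k-2}, q_k = a_k·q_{k-1} + q_{k-2} (p₋₁ = 1, q₋₁ = 0):
  k = 0: a₀ = 4; p₀/q₀ = 4/1; p₀² − 21·q₀² = 16 − 21 = -5.
  k = 1: m = 4, d = 5, a = ⌊(4 + 4)/5⌋ = 1; p/q = (1·4 + 1)/(1·1 + 0) = 5/1; p² − 21·q² = 25 − 21 = 4.
  k = 2: m = 1, d = 4, a = ⌊(4 + 1)/4⌋ = 1; p/q = (1·5 + 4)/(1·1 + 1) = 9/2; p² − 21·q² = 81 − 84 = -3.
  k = 3: m = 3, d = 3, a = ⌊(4 + 3)/3⌋ = 2; p/q = (2·9 + 5)/(2·2 + 1) = 23/5; p² − 21·q² = 529 − 525 = 4.
  k = 4: m = 3, d = 4, a = ⌊(4 + 3)/4⌋ = 1; p/q = (1·23 + 9)/(1·5 + 2) = 32/7; p² − 21·q² = 1024 − 1029 = -5.
  k = 5: m = 1, d = 5, a = ⌊(4 + 1)/5⌋ = 1; p/q = (1·32 + 23)/(1·7 + 5) = 55/12; p² − 21·q² = 3025 − 3024 = 1.
  The first convergent with p² − 21·q² = 1 gives the fundamental solution (x₁, y₁) = (55, 12).
Step 2: Apply the recurrence (x_{n+1}, y_{n+1}) = (x₁x_n + 21y₁y_n, x₁y_n + y₁x_n) repeatedly.
  From (x_1, y_1) = (55, 12): x_2 = 55·55 + 21·12·12 = 6049; y_2 = 55·12 + 12·55 = 1320.
  From (x_2, y_2) = (6049, 1320): x_3 = 55·6049 + 21·12·1320 = 665335; y_3 = 55·1320 + 12·6049 = 145188.
  From (x_3, y_3) = (665335, 145188): x_4 = 55·665335 + 21·12·145188 = 73180801; y_4 = 55·145188 + 12·665335 = 15969360.
  From (x_4, y_4) = (73180801, 15969360): x_5 = 55·73180801 + 21·12·15969360 = 8049222775; y_5 = 55·15969360 + 12·73180801 = 1756484412.
Step 3: Verify x_5² - 21·y_5² = 64789987281578700625 - 64789987281578700624 = 1 (should be 1). ✓

(x_1, y_1) = (55, 12); (x_5, y_5) = (8049222775, 1756484412).


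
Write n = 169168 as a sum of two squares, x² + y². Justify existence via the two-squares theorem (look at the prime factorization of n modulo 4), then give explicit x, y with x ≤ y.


Step 1: Factor n = 169168 = 2^4 · 97 · 109.
Step 2: Check the mod-4 condition on each prime factor: 2 = 2 (special); 97 ≡ 1 (mod 4), exponent 1; 109 ≡ 1 (mod 4), exponent 1.
All primes ≡ 3 (mod 4) appear to even exponent (or don't appear), so by the two-squares theorem n IS expressible as a sum of two squares.
Step 3: Build a representation. Group n = k² · m with k = 4 and m = 97 · 109 = 10573 (a product of primes ≡ 1 (mod 4)); a representation of m scales to one of n via (k·x)² + (k·y)² = k²(x² + y²). Each prime p ≡ 1 (mod 4) is itself a sum of two squares; find a² by testing p − a² for a perfect square:
  97: 97 − 1² = 96, 97 − 2² = 93, 97 − 3² = 88, 97 − 4² = 81 = 9² ⇒ 97 = 4² + 9².
  109: 109 − 1² = 108, 109 − 2² = 105, 109 − 3² = 100 = 10² ⇒ 109 = 3² + 10².
  Combine using the Brahmagupta–Fibonacci identity (a² + b²)(c² + d²) = (ac − bd)² + (ad + bc)² = (ac + bd)² + (ad − bc)²:
  97 · 109 = 10573: from (4² + 9²)(3² + 10²), take (4·3 − 9·10, 4·10 + 9·3) = (12 − 90, 40 + 27) = (-78, 67); dropping signs (only squares matter) gives (78, 67); check 78² + 67² = 6084 + 4489 = 10573 ✓.
  Scale by k = 4: (4·78, 4·67) = (312, 268).
Step 4: Order so x ≤ y and verify: 268² + 312² = 71824 + 97344 = 169168 = n. ✓

n = 169168 = 268² + 312² (one valid representation with x ≤ y).


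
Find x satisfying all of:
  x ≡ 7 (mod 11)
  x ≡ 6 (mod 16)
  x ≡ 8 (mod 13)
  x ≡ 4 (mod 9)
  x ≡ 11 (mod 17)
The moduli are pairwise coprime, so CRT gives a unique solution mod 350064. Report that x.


Product of moduli M = 11 · 16 · 13 · 9 · 17 = 350064.
Merge one congruence at a time:
  Start: x ≡ 7 (mod 11).
  Combine with x ≡ 6 (mod 16); new modulus lcm = 176.
    Write x = 7 + 11·t and substitute into x ≡ 6 (mod 16): 11·t ≡ 6 − 7 = -1 (mod 16).
    Reduce coefficients mod 16: 11·t ≡ 15 (mod 16).
    The inverse of 11 mod 16 is 3 (since 11·3 = 33 = 2·16 + 1), so t ≡ 3·15 = 45 ≡ 13 (mod 16).
    Then x = 7 + 11·13 = 150, valid modulo lcm(11, 16) = 176: x ≡ 150 (mod 176).
  Combine with x ≡ 8 (mod 13); new modulus lcm = 2288.
    Write x = 150 + 176·t and substitute into x ≡ 8 (mod 13): 176·t ≡ 8 − 150 = -142 (mod 13).
    Reduce coefficients mod 13: 7·t ≡ 1 (mod 13).
    The inverse of 7 mod 13 is 2 (since 7·2 = 14 = 1·13 + 1), so t ≡ 2·1 = 2 ≡ 2 (mod 13).
    Then x = 150 + 176·2 = 502, valid modulo lcm(176, 13) = 2288: x ≡ 502 (mod 2288).
  Combine with x ≡ 4 (mod 9); new modulus lcm = 20592.
    Write x = 502 + 2288·t and substitute into x ≡ 4 (mod 9): 2288·t ≡ 4 − 502 = -498 (mod 9).
    Reduce coefficients mod 9: 2·t ≡ 6 (mod 9).
    The inverse of 2 mod 9 is 5 (since 2·5 = 10 = 1·9 + 1), so t ≡ 5·6 = 30 ≡ 3 (mod 9).
    Then x = 502 + 2288·3 = 7366, valid modulo lcm(2288, 9) = 20592: x ≡ 7366 (mod 20592).
  Combine with x ≡ 11 (mod 17); new modulus lcm = 350064.
    Write x = 7366 + 20592·t and substitute into x ≡ 11 (mod 17): 20592·t ≡ 11 − 7366 = -7355 (mod 17).
    Reduce coefficients mod 17: 5·t ≡ 6 (mod 17).
    The inverse of 5 mod 17 is 7 (since 5·7 = 35 = 2·17 + 1), so t ≡ 7·6 = 42 ≡ 8 (mod 17).
    Then x = 7366 + 20592·8 = 172102, valid modulo lcm(20592, 17) = 350064: x ≡ 172102 (mod 350064).
Verify against each original: 172102 mod 11 = 7, 172102 mod 16 = 6, 172102 mod 13 = 8, 172102 mod 9 = 4, 172102 mod 17 = 11.

x ≡ 172102 (mod 350064).


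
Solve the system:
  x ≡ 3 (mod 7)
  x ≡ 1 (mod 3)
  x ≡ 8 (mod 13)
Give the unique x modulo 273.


Moduli 7, 3, 13 are pairwise coprime; by CRT there is a unique solution modulo M = 7 · 3 · 13 = 273.
Solve pairwise, accumulating the modulus:
  Start with x ≡ 3 (mod 7).
  Combine with x ≡ 1 (mod 3): since gcd(7, 3) = 1, we get a unique residue mod 21.
    Write x = 3 + 7·t and substitute into x ≡ 1 (mod 3): 7·t ≡ 1 − 3 = -2 (mod 3).
    Reduce coefficients mod 3: 1·t ≡ 1 (mod 3).
    So t ≡ 1 (mod 3).
    Then x = 3 + 7·1 = 10, valid modulo lcm(7, 3) = 21: x ≡ 10 (mod 21).
  Combine with x ≡ 8 (mod 13): since gcd(21, 13) = 1, we get a unique residue mod 273.
    Write x = 10 + 21·t and substitute into x ≡ 8 (mod 13): 21·t ≡ 8 − 10 = -2 (mod 13).
    Reduce coefficients mod 13: 8·t ≡ 11 (mod 13).
    The inverse of 8 mod 13 is 5 (since 8·5 = 40 = 3·13 + 1), so t ≡ 5·11 = 55 ≡ 3 (mod 13).
    Then x = 10 + 21·3 = 73, valid modulo lcm(21, 13) = 273: x ≡ 73 (mod 273).
Verify: 73 mod 7 = 3 ✓, 73 mod 3 = 1 ✓, 73 mod 13 = 8 ✓.

x ≡ 73 (mod 273).


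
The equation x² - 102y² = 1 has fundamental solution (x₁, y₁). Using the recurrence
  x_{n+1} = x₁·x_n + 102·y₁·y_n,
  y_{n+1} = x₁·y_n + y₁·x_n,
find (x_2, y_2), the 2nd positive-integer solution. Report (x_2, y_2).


Step 1: Find the fundamental solution (x₁, y₁) of x² - 102y² = 1.
  Expand √102 as a continued fraction. a₀ = ⌊√102⌋ = 10; iterate m_{k+1} = d_k·a_k − m_k, d_{k+1} = (102 − m_{k+1}²)/d_k, a_{k+1} = ⌊(a₀ + m_{k+1})/d_{k+1}⌋ (starting m₀ = 0, d₀ = 1), with convergents p_k = a_k·p_{k-1} + p_{k-2}, q_k = a_k·q_{k-1} + q_{k-2} (p₋₁ = 1, q₋₁ = 0):
  k = 0: a₀ = 10; p₀/q₀ = 10/1; p₀² − 102·q₀² = 100 − 102 = -2.
  k = 1: m = 10, d = 2, a = ⌊(10 + 10)/2⌋ = 10; p/q = (10·10 + 1)/(10·1 + 0) = 101/10; p² − 102·q² = 10201 − 10200 = 1.
  The first convergent with p² − 102·q² = 1 gives the fundamental solution (x₁, y₁) = (101, 10).
Step 2: Apply the recurrence (x_{n+1}, y_{n+1}) = (x₁x_n + 102y₁y_n, x₁y_n + y₁x_n) repeatedly.
  From (x_1, y_1) = (101, 10): x_2 = 101·101 + 102·10·10 = 20401; y_2 = 101·10 + 10·101 = 2020.
Step 3: Verify x_2² - 102·y_2² = 416200801 - 416200800 = 1 (should be 1). ✓

(x_1, y_1) = (101, 10); (x_2, y_2) = (20401, 2020).


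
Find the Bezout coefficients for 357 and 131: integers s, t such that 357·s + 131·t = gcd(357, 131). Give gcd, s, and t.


Euclidean algorithm on (357, 131) — divide until remainder is 0:
  357 = 2 · 131 + 95
  131 = 1 · 95 + 36
  95 = 2 · 36 + 23
  36 = 1 · 23 + 13
  23 = 1 · 13 + 10
  13 = 1 · 10 + 3
  10 = 3 · 3 + 1
  3 = 3 · 1 + 0
gcd(357, 131) = 1.
Track Bezout coefficients alongside the remainders: start with r₀ = 357 = a·1 + b·0 (s = 1, t = 0) and r₁ = 131 = a·0 + b·1 (s = 0, t = 1); each new remainder r_{k+1} = r_{k-1} − q_k·r_k inherits s_{k+1} = s_{k-1} − q_k·s_k, t_{k+1} = t_{k-1} − q_k·t_k, so r_k = a·s_k + b·t_k at every step:
  q = 2: r = 95, s = 1 − 2·0 = 1, t = 0 − 2·1 = -2  (check: 357·1 + 131·(-2) = 95)
  q = 1: r = 36, s = 0 − 1·1 = -1, t = 1 − 1·(-2) = 3  (check: 357·(-1) + 131·3 = 36)
  q = 2: r = 23, s = 1 − 2·(-1) = 3, t = -2 − 2·3 = -8  (check: 357·3 + 131·(-8) = 23)
  q = 1: r = 13, s = -1 − 1·3 = -4, t = 3 − 1·(-8) = 11  (check: 357·(-4) + 131·11 = 13)
  q = 1: r = 10, s = 3 − 1·(-4) = 7, t = -8 − 1·11 = -19  (check: 357·7 + 131·(-19) = 10)
  q = 1: r = 3, s = -4 − 1·7 = -11, t = 11 − 1·(-19) = 30  (check: 357·(-11) + 131·30 = 3)
  q = 3: r = 1, s = 7 − 3·(-11) = 40, t = -19 − 3·30 = -109  (check: 357·40 + 131·(-109) = 1)
The row with r = 1 (the gcd) gives the Bezout coefficients s = 40, t = -109.
Result: 357 · (40) + 131 · (-109) = 1.

gcd(357, 131) = 1; s = 40, t = -109 (check: 357·40 + 131·(-109) = 1).


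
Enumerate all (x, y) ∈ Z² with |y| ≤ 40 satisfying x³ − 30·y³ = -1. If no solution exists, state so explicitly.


The equation is x³ - 30y³ = -1. For fixed y, x³ = 30·y³ − 1, so a solution requires the RHS to be a perfect cube.
Strategy: iterate y from -40 to 40, compute RHS = 30·y³ − 1, and check whether it is a (positive or negative) perfect cube.
Check small values of y:
  y = 0: RHS = -1 = (-1)³ ⇒ x = -1 works.
  y = 1: RHS = 29 is not a perfect cube.
  y = -1: RHS = -31 is not a perfect cube.
  y = 2: RHS = 239 is not a perfect cube.
  y = -2: RHS = -241 is not a perfect cube.
  y = 3: RHS = 809 is not a perfect cube.
  y = -3: RHS = -811 is not a perfect cube.
Continuing the search up to |y| = 40 finds no further solutions beyond those listed.
Collected solutions: (-1, 0).

Solutions (with |y| ≤ 40): (-1, 0).


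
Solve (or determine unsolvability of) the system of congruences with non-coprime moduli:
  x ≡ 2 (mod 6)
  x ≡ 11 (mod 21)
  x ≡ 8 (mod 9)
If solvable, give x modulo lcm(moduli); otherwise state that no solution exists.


Moduli 6, 21, 9 are not pairwise coprime, so CRT works modulo lcm(m_i) when all pairwise compatibility conditions hold.
Pairwise compatibility: gcd(m_i, m_j) must divide a_i - a_j for every pair.
Merge one congruence at a time:
  Start: x ≡ 2 (mod 6).
  Combine with x ≡ 11 (mod 21): gcd(6, 21) = 3; 11 - 2 = 9, which IS divisible by 3, so compatible.
    Write x = 2 + 6·t and substitute into x ≡ 11 (mod 21): 6·t ≡ 11 − 2 = 9 (mod 21).
    Divide the congruence (and modulus) by g = 3: 2·t ≡ 3 (mod 7).
    The inverse of 2 mod 7 is 4 (since 2·4 = 8 = 1·7 + 1), so t ≡ 4·3 = 12 ≡ 5 (mod 7).
    Then x = 2 + 6·5 = 32, valid modulo lcm(6, 21) = 42: x ≡ 32 (mod 42).
  Combine with x ≡ 8 (mod 9): gcd(42, 9) = 3; 8 - 32 = -24, which IS divisible by 3, so compatible.
    Write x = 32 + 42·t and substitute into x ≡ 8 (mod 9): 42·t ≡ 8 − 32 = -24 (mod 9).
    Divide the congruence (and modulus) by g = 3: 14·t ≡ -8 (mod 3).
    Reduce coefficients mod 3: 2·t ≡ 1 (mod 3).
    The inverse of 2 mod 3 is 2 (since 2·2 = 4 = 1·3 + 1), so t ≡ 2·1 = 2 ≡ 2 (mod 3).
    Then x = 32 + 42·2 = 116, valid modulo lcm(42, 9) = 126: x ≡ 116 (mod 126).
Verify: 116 mod 6 = 2, 116 mod 21 = 11, 116 mod 9 = 8.

x ≡ 116 (mod 126).


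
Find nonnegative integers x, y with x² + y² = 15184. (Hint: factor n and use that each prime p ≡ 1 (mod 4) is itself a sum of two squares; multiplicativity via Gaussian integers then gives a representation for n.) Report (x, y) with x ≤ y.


Step 1: Factor n = 15184 = 2^4 · 13 · 73.
Step 2: Check the mod-4 condition on each prime factor: 2 = 2 (special); 13 ≡ 1 (mod 4), exponent 1; 73 ≡ 1 (mod 4), exponent 1.
All primes ≡ 3 (mod 4) appear to even exponent (or don't appear), so by the two-squares theorem n IS expressible as a sum of two squares.
Step 3: Build a representation. Group n = k² · m with k = 4 and m = 13 · 73 = 949 (a product of primes ≡ 1 (mod 4)); a representation of m scales to one of n via (k·x)² + (k·y)² = k²(x² + y²). Each prime p ≡ 1 (mod 4) is itself a sum of two squares; find a² by testing p − a² for a perfect square:
  13: 13 − 1² = 12, 13 − 2² = 9 = 3² ⇒ 13 = 2² + 3².
  73: 73 − 1² = 72, 73 − 2² = 69, 73 − 3² = 64 = 8² ⇒ 73 = 3² + 8².
  Combine using the Brahmagupta–Fibonacci identity (a² + b²)(c² + d²) = (ac − bd)² + (ad + bc)² = (ac + bd)² + (ad − bc)²:
  13 · 73 = 949: from (2² + 3²)(3² + 8²), take (2·3 − 3·8, 2·8 + 3·3) = (6 − 24, 16 + 9) = (-18, 25); dropping signs (only squares matter) gives (18, 25); check 18² + 25² = 324 + 625 = 949 ✓.
  Scale by k = 4: (4·18, 4·25) = (72, 100).
Step 4: Order so x ≤ y and verify: 72² + 100² = 5184 + 10000 = 15184 = n. ✓

n = 15184 = 72² + 100² (one valid representation with x ≤ y).


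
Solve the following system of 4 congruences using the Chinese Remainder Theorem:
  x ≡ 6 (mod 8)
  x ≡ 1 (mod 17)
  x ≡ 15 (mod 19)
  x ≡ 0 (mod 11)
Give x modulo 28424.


Product of moduli M = 8 · 17 · 19 · 11 = 28424.
Merge one congruence at a time:
  Start: x ≡ 6 (mod 8).
  Combine with x ≡ 1 (mod 17); new modulus lcm = 136.
    Write x = 6 + 8·t and substitute into x ≡ 1 (mod 17): 8·t ≡ 1 − 6 = -5 (mod 17).
    Reduce coefficients mod 17: 8·t ≡ 12 (mod 17).
    The inverse of 8 mod 17 is 15 (since 8·15 = 120 = 7·17 + 1), so t ≡ 15·12 = 180 ≡ 10 (mod 17).
    Then x = 6 + 8·10 = 86, valid modulo lcm(8, 17) = 136: x ≡ 86 (mod 136).
  Combine with x ≡ 15 (mod 19); new modulus lcm = 2584.
    Write x = 86 + 136·t and substitute into x ≡ 15 (mod 19): 136·t ≡ 15 − 86 = -71 (mod 19).
    Reduce coefficients mod 19: 3·t ≡ 5 (mod 19).
    The inverse of 3 mod 19 is 13 (since 3·13 = 39 = 2·19 + 1), so t ≡ 13·5 = 65 ≡ 8 (mod 19).
    Then x = 86 + 136·8 = 1174, valid modulo lcm(136, 19) = 2584: x ≡ 1174 (mod 2584).
  Combine with x ≡ 0 (mod 11); new modulus lcm = 28424.
    Write x = 1174 + 2584·t and substitute into x ≡ 0 (mod 11): 2584·t ≡ 0 − 1174 = -1174 (mod 11).
    Reduce coefficients mod 11: 10·t ≡ 3 (mod 11).
    The inverse of 10 mod 11 is 10 (since 10·10 = 100 = 9·11 + 1), so t ≡ 10·3 = 30 ≡ 8 (mod 11).
    Then x = 1174 + 2584·8 = 21846, valid modulo lcm(2584, 11) = 28424: x ≡ 21846 (mod 28424).
Verify against each original: 21846 mod 8 = 6, 21846 mod 17 = 1, 21846 mod 19 = 15, 21846 mod 11 = 0.

x ≡ 21846 (mod 28424).


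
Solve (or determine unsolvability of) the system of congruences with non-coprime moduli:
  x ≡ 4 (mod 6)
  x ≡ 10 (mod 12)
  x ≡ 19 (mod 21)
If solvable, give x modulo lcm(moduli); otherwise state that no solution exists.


Moduli 6, 12, 21 are not pairwise coprime, so CRT works modulo lcm(m_i) when all pairwise compatibility conditions hold.
Pairwise compatibility: gcd(m_i, m_j) must divide a_i - a_j for every pair.
Merge one congruence at a time:
  Start: x ≡ 4 (mod 6).
  Combine with x ≡ 10 (mod 12): gcd(6, 12) = 6; 10 - 4 = 6, which IS divisible by 6, so compatible.
    Write x = 4 + 6·t and substitute into x ≡ 10 (mod 12): 6·t ≡ 10 − 4 = 6 (mod 12).
    Divide the congruence (and modulus) by g = 6: 1·t ≡ 1 (mod 2).
    So t ≡ 1 (mod 2).
    Then x = 4 + 6·1 = 10, valid modulo lcm(6, 12) = 12: x ≡ 10 (mod 12).
  Combine with x ≡ 19 (mod 21): gcd(12, 21) = 3; 19 - 10 = 9, which IS divisible by 3, so compatible.
    Write x = 10 + 12·t and substitute into x ≡ 19 (mod 21): 12·t ≡ 19 − 10 = 9 (mod 21).
    Divide the congruence (and modulus) by g = 3: 4·t ≡ 3 (mod 7).
    The inverse of 4 mod 7 is 2 (since 4·2 = 8 = 1·7 + 1), so t ≡ 2·3 = 6 ≡ 6 (mod 7).
    Then x = 10 + 12·6 = 82, valid modulo lcm(12, 21) = 84: x ≡ 82 (mod 84).
Verify: 82 mod 6 = 4, 82 mod 12 = 10, 82 mod 21 = 19.

x ≡ 82 (mod 84).


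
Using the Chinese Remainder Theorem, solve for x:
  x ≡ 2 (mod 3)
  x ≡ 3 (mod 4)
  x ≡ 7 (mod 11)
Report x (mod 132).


Moduli 3, 4, 11 are pairwise coprime; by CRT there is a unique solution modulo M = 3 · 4 · 11 = 132.
Solve pairwise, accumulating the modulus:
  Start with x ≡ 2 (mod 3).
  Combine with x ≡ 3 (mod 4): since gcd(3, 4) = 1, we get a unique residue mod 12.
    Write x = 2 + 3·t and substitute into x ≡ 3 (mod 4): 3·t ≡ 3 − 2 = 1 (mod 4).
    The inverse of 3 mod 4 is 3 (since 3·3 = 9 = 2·4 + 1), so t ≡ 3·1 = 3 ≡ 3 (mod 4).
    Then x = 2 + 3·3 = 11, valid modulo lcm(3, 4) = 12: x ≡ 11 (mod 12).
  Combine with x ≡ 7 (mod 11): since gcd(12, 11) = 1, we get a unique residue mod 132.
    Write x = 11 + 12·t and substitute into x ≡ 7 (mod 11): 12·t ≡ 7 − 11 = -4 (mod 11).
    Reduce coefficients mod 11: 1·t ≡ 7 (mod 11).
    So t ≡ 7 (mod 11).
    Then x = 11 + 12·7 = 95, valid modulo lcm(12, 11) = 132: x ≡ 95 (mod 132).
Verify: 95 mod 3 = 2 ✓, 95 mod 4 = 3 ✓, 95 mod 11 = 7 ✓.

x ≡ 95 (mod 132).


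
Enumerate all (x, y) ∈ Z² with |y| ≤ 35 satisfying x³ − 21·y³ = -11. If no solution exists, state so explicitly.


The equation is x³ - 21y³ = -11. For fixed y, x³ = 21·y³ − 11, so a solution requires the RHS to be a perfect cube.
Strategy: iterate y from -35 to 35, compute RHS = 21·y³ − 11, and check whether it is a (positive or negative) perfect cube.
Check small values of y:
  y = 0: RHS = -11 is not a perfect cube.
  y = 1: RHS = 10 is not a perfect cube.
  y = -1: RHS = -32 is not a perfect cube.
  y = 2: RHS = 157 is not a perfect cube.
  y = -2: RHS = -179 is not a perfect cube.
  y = 3: RHS = 556 is not a perfect cube.
  y = -3: RHS = -578 is not a perfect cube.
Continuing the search up to |y| = 35 finds no solutions either.
No (x, y) in the scanned range satisfies the equation.

No integer solutions with |y| ≤ 35.


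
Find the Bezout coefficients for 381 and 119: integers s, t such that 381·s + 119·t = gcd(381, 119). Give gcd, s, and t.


Euclidean algorithm on (381, 119) — divide until remainder is 0:
  381 = 3 · 119 + 24
  119 = 4 · 24 + 23
  24 = 1 · 23 + 1
  23 = 23 · 1 + 0
gcd(381, 119) = 1.
Track Bezout coefficients alongside the remainders: start with r₀ = 381 = a·1 + b·0 (s = 1, t = 0) and r₁ = 119 = a·0 + b·1 (s = 0, t = 1); each new remainder r_{k+1} = r_{k-1} − q_k·r_k inherits s_{k+1} = s_{k-1} − q_k·s_k, t_{k+1} = t_{k-1} − q_k·t_k, so r_k = a·s_k + b·t_k at every step:
  q = 3: r = 24, s = 1 − 3·0 = 1, t = 0 − 3·1 = -3  (check: 381·1 + 119·(-3) = 24)
  q = 4: r = 23, s = 0 − 4·1 = -4, t = 1 − 4·(-3) = 13  (check: 381·(-4) + 119·13 = 23)
  q = 1: r = 1, s = 1 − 1·(-4) = 5, t = -3 − 1·13 = -16  (check: 381·5 + 119·(-16) = 1)
The row with r = 1 (the gcd) gives the Bezout coefficients s = 5, t = -16.
Result: 381 · (5) + 119 · (-16) = 1.

gcd(381, 119) = 1; s = 5, t = -16 (check: 381·5 + 119·(-16) = 1).


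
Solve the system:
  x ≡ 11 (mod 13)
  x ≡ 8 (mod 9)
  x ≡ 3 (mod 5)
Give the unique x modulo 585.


Moduli 13, 9, 5 are pairwise coprime; by CRT there is a unique solution modulo M = 13 · 9 · 5 = 585.
Solve pairwise, accumulating the modulus:
  Start with x ≡ 11 (mod 13).
  Combine with x ≡ 8 (mod 9): since gcd(13, 9) = 1, we get a unique residue mod 117.
    Write x = 11 + 13·t and substitute into x ≡ 8 (mod 9): 13·t ≡ 8 − 11 = -3 (mod 9).
    Reduce coefficients mod 9: 4·t ≡ 6 (mod 9).
    The inverse of 4 mod 9 is 7 (since 4·7 = 28 = 3·9 + 1), so t ≡ 7·6 = 42 ≡ 6 (mod 9).
    Then x = 11 + 13·6 = 89, valid modulo lcm(13, 9) = 117: x ≡ 89 (mod 117).
  Combine with x ≡ 3 (mod 5): since gcd(117, 5) = 1, we get a unique residue mod 585.
    Write x = 89 + 117·t and substitute into x ≡ 3 (mod 5): 117·t ≡ 3 − 89 = -86 (mod 5).
    Reduce coefficients mod 5: 2·t ≡ 4 (mod 5).
    The inverse of 2 mod 5 is 3 (since 2·3 = 6 = 1·5 + 1), so t ≡ 3·4 = 12 ≡ 2 (mod 5).
    Then x = 89 + 117·2 = 323, valid modulo lcm(117, 5) = 585: x ≡ 323 (mod 585).
Verify: 323 mod 13 = 11 ✓, 323 mod 9 = 8 ✓, 323 mod 5 = 3 ✓.

x ≡ 323 (mod 585).


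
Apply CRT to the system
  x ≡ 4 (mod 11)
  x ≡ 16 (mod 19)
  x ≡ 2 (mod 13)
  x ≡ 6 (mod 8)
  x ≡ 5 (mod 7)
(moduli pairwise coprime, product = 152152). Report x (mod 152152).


Product of moduli M = 11 · 19 · 13 · 8 · 7 = 152152.
Merge one congruence at a time:
  Start: x ≡ 4 (mod 11).
  Combine with x ≡ 16 (mod 19); new modulus lcm = 209.
    Write x = 4 + 11·t and substitute into x ≡ 16 (mod 19): 11·t ≡ 16 − 4 = 12 (mod 19).
    The inverse of 11 mod 19 is 7 (since 11·7 = 77 = 4·19 + 1), so t ≡ 7·12 = 84 ≡ 8 (mod 19).
    Then x = 4 + 11·8 = 92, valid modulo lcm(11, 19) = 209: x ≡ 92 (mod 209).
  Combine with x ≡ 2 (mod 13); new modulus lcm = 2717.
    Write x = 92 + 209·t and substitute into x ≡ 2 (mod 13): 209·t ≡ 2 − 92 = -90 (mod 13).
    Reduce coefficients mod 13: 1·t ≡ 1 (mod 13).
    So t ≡ 1 (mod 13).
    Then x = 92 + 209·1 = 301, valid modulo lcm(209, 13) = 2717: x ≡ 301 (mod 2717).
  Combine with x ≡ 6 (mod 8); new modulus lcm = 21736.
    Write x = 301 + 2717·t and substitute into x ≡ 6 (mod 8): 2717·t ≡ 6 − 301 = -295 (mod 8).
    Reduce coefficients mod 8: 5·t ≡ 1 (mod 8).
    The inverse of 5 mod 8 is 5 (since 5·5 = 25 = 3·8 + 1), so t ≡ 5·1 = 5 ≡ 5 (mod 8).
    Then x = 301 + 2717·5 = 13886, valid modulo lcm(2717, 8) = 21736: x ≡ 13886 (mod 21736).
  Combine with x ≡ 5 (mod 7); new modulus lcm = 152152.
    Write x = 13886 + 21736·t and substitute into x ≡ 5 (mod 7): 21736·t ≡ 5 − 13886 = -13881 (mod 7).
    Reduce coefficients mod 7: 1·t ≡ 0 (mod 7).
    So t ≡ 0 (mod 7).
    Then x = 13886 + 21736·0 = 13886, valid modulo lcm(21736, 7) = 152152: x ≡ 13886 (mod 152152).
Verify against each original: 13886 mod 11 = 4, 13886 mod 19 = 16, 13886 mod 13 = 2, 13886 mod 8 = 6, 13886 mod 7 = 5.

x ≡ 13886 (mod 152152).


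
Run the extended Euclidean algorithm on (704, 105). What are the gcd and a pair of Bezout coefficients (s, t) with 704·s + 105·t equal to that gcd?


Euclidean algorithm on (704, 105) — divide until remainder is 0:
  704 = 6 · 105 + 74
  105 = 1 · 74 + 31
  74 = 2 · 31 + 12
  31 = 2 · 12 + 7
  12 = 1 · 7 + 5
  7 = 1 · 5 + 2
  5 = 2 · 2 + 1
  2 = 2 · 1 + 0
gcd(704, 105) = 1.
Track Bezout coefficients alongside the remainders: start with r₀ = 704 = a·1 + b·0 (s = 1, t = 0) and r₁ = 105 = a·0 + b·1 (s = 0, t = 1); each new remainder r_{k+1} = r_{k-1} − q_k·r_k inherits s_{k+1} = s_{k-1} − q_k·s_k, t_{k+1} = t_{k-1} − q_k·t_k, so r_k = a·s_k + b·t_k at every step:
  q = 6: r = 74, s = 1 − 6·0 = 1, t = 0 − 6·1 = -6  (check: 704·1 + 105·(-6) = 74)
  q = 1: r = 31, s = 0 − 1·1 = -1, t = 1 − 1·(-6) = 7  (check: 704·(-1) + 105·7 = 31)
  q = 2: r = 12, s = 1 − 2·(-1) = 3, t = -6 − 2·7 = -20  (check: 704·3 + 105·(-20) = 12)
  q = 2: r = 7, s = -1 − 2·3 = -7, t = 7 − 2·(-20) = 47  (check: 704·(-7) + 105·47 = 7)
  q = 1: r = 5, s = 3 − 1·(-7) = 10, t = -20 − 1·47 = -67  (check: 704·10 + 105·(-67) = 5)
  q = 1: r = 2, s = -7 − 1·10 = -17, t = 47 − 1·(-67) = 114  (check: 704·(-17) + 105·114 = 2)
  q = 2: r = 1, s = 10 − 2·(-17) = 44, t = -67 − 2·114 = -295  (check: 704·44 + 105·(-295) = 1)
The row with r = 1 (the gcd) gives the Bezout coefficients s = 44, t = -295.
Result: 704 · (44) + 105 · (-295) = 1.

gcd(704, 105) = 1; s = 44, t = -295 (check: 704·44 + 105·(-295) = 1).


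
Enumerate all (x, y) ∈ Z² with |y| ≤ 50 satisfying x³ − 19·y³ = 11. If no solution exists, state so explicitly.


The equation is x³ - 19y³ = 11. For fixed y, x³ = 19·y³ + 11, so a solution requires the RHS to be a perfect cube.
Strategy: iterate y from -50 to 50, compute RHS = 19·y³ + 11, and check whether it is a (positive or negative) perfect cube.
Check small values of y:
  y = 0: RHS = 11 is not a perfect cube.
  y = 1: RHS = 30 is not a perfect cube.
  y = -1: RHS = -8 = (-2)³ ⇒ x = -2 works.
  y = 2: RHS = 163 is not a perfect cube.
  y = -2: RHS = -141 is not a perfect cube.
  y = 3: RHS = 524 is not a perfect cube.
  y = -3: RHS = -502 is not a perfect cube.
Continuing the search up to |y| = 50 finds no further solutions beyond those listed.
Collected solutions: (-2, -1).

Solutions (with |y| ≤ 50): (-2, -1).


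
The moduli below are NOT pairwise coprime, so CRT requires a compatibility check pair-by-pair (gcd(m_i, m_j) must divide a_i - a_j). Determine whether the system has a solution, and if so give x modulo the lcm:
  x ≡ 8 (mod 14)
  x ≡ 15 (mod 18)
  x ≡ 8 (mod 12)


Moduli 14, 18, 12 are not pairwise coprime, so CRT works modulo lcm(m_i) when all pairwise compatibility conditions hold.
Pairwise compatibility: gcd(m_i, m_j) must divide a_i - a_j for every pair.
Merge one congruence at a time:
  Start: x ≡ 8 (mod 14).
  Combine with x ≡ 15 (mod 18): gcd(14, 18) = 2, and 15 - 8 = 7 is NOT divisible by 2.
    ⇒ system is inconsistent (no integer solution).

No solution (the system is inconsistent).


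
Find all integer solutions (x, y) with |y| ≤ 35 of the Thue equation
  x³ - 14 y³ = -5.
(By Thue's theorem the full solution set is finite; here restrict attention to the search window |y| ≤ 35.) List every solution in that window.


The equation is x³ - 14y³ = -5. For fixed y, x³ = 14·y³ − 5, so a solution requires the RHS to be a perfect cube.
Strategy: iterate y from -35 to 35, compute RHS = 14·y³ − 5, and check whether it is a (positive or negative) perfect cube.
Check small values of y:
  y = 0: RHS = -5 is not a perfect cube.
  y = 1: RHS = 9 is not a perfect cube.
  y = -1: RHS = -19 is not a perfect cube.
  y = 2: RHS = 107 is not a perfect cube.
  y = -2: RHS = -117 is not a perfect cube.
  y = 3: RHS = 373 is not a perfect cube.
  y = -3: RHS = -383 is not a perfect cube.
Continuing the search up to |y| = 35 finds no solutions either.
No (x, y) in the scanned range satisfies the equation.

No integer solutions with |y| ≤ 35.


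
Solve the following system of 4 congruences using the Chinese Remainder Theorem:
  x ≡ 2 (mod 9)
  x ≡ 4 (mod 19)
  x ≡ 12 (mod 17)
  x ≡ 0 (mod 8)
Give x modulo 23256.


Product of moduli M = 9 · 19 · 17 · 8 = 23256.
Merge one congruence at a time:
  Start: x ≡ 2 (mod 9).
  Combine with x ≡ 4 (mod 19); new modulus lcm = 171.
    Write x = 2 + 9·t and substitute into x ≡ 4 (mod 19): 9·t ≡ 4 − 2 = 2 (mod 19).
    The inverse of 9 mod 19 is 17 (since 9·17 = 153 = 8·19 + 1), so t ≡ 17·2 = 34 ≡ 15 (mod 19).
    Then x = 2 + 9·15 = 137, valid modulo lcm(9, 19) = 171: x ≡ 137 (mod 171).
  Combine with x ≡ 12 (mod 17); new modulus lcm = 2907.
    Write x = 137 + 171·t and substitute into x ≡ 12 (mod 17): 171·t ≡ 12 − 137 = -125 (mod 17).
    Reduce coefficients mod 17: 1·t ≡ 11 (mod 17).
    So t ≡ 11 (mod 17).
    Then x = 137 + 171·11 = 2018, valid modulo lcm(171, 17) = 2907: x ≡ 2018 (mod 2907).
  Combine with x ≡ 0 (mod 8); new modulus lcm = 23256.
    Write x = 2018 + 2907·t and substitute into x ≡ 0 (mod 8): 2907·t ≡ 0 − 2018 = -2018 (mod 8).
    Reduce coefficients mod 8: 3·t ≡ 6 (mod 8).
    The inverse of 3 mod 8 is 3 (since 3·3 = 9 = 1·8 + 1), so t ≡ 3·6 = 18 ≡ 2 (mod 8).
    Then x = 2018 + 2907·2 = 7832, valid modulo lcm(2907, 8) = 23256: x ≡ 7832 (mod 23256).
Verify against each original: 7832 mod 9 = 2, 7832 mod 19 = 4, 7832 mod 17 = 12, 7832 mod 8 = 0.

x ≡ 7832 (mod 23256).


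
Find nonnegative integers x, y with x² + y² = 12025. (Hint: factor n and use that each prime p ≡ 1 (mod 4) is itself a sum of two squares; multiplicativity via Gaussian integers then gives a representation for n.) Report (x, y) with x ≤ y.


Step 1: Factor n = 12025 = 5^2 · 13 · 37.
Step 2: Check the mod-4 condition on each prime factor: 5 ≡ 1 (mod 4), exponent 2; 13 ≡ 1 (mod 4), exponent 1; 37 ≡ 1 (mod 4), exponent 1.
All primes ≡ 3 (mod 4) appear to even exponent (or don't appear), so by the two-squares theorem n IS expressible as a sum of two squares.
Step 3: Build a representation. Group n = k² · m with k = 5 and m = 13 · 37 = 481 (a product of primes ≡ 1 (mod 4)); a representation of m scales to one of n via (k·x)² + (k·y)² = k²(x² + y²). Each prime p ≡ 1 (mod 4) is itself a sum of two squares; find a² by testing p − a² for a perfect square:
  13: 13 − 1² = 12, 13 − 2² = 9 = 3² ⇒ 13 = 2² + 3².
  37: 37 − 1² = 36 = 6² ⇒ 37 = 1² + 6².
  Combine using the Brahmagupta–Fibonacci identity (a² + b²)(c² + d²) = (ac − bd)² + (ad + bc)² = (ac + bd)² + (ad − bc)²:
  13 · 37 = 481: from (2² + 3²)(1² + 6²), take (2·1 − 3·6, 2·6 + 3·1) = (2 − 18, 12 + 3) = (-16, 15); dropping signs (only squares matter) gives (16, 15); check 16² + 15² = 256 + 225 = 481 ✓.
  Scale by k = 5: (5·16, 5·15) = (80, 75).
Step 4: Order so x ≤ y and verify: 75² + 80² = 5625 + 6400 = 12025 = n. ✓

n = 12025 = 75² + 80² (one valid representation with x ≤ y).
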